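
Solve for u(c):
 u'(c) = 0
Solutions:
 u(c) = C1


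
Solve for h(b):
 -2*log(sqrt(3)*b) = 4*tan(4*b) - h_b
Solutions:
 h(b) = C1 + 2*b*log(b) - 2*b + b*log(3) - log(cos(4*b))


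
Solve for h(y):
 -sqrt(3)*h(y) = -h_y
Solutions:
 h(y) = C1*exp(sqrt(3)*y)


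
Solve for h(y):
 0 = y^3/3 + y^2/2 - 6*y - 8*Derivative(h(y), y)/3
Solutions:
 h(y) = C1 + y^4/32 + y^3/16 - 9*y^2/8


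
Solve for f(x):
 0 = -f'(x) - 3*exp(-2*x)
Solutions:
 f(x) = C1 + 3*exp(-2*x)/2


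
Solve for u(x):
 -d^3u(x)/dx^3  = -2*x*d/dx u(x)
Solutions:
 u(x) = C1 + Integral(C2*airyai(2^(1/3)*x) + C3*airybi(2^(1/3)*x), x)


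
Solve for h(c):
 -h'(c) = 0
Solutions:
 h(c) = C1


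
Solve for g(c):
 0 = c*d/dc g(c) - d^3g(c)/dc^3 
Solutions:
 g(c) = C1 + Integral(C2*airyai(c) + C3*airybi(c), c)


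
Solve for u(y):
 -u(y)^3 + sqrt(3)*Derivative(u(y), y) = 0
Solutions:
 u(y) = -sqrt(6)*sqrt(-1/(C1 + sqrt(3)*y))/2
 u(y) = sqrt(6)*sqrt(-1/(C1 + sqrt(3)*y))/2


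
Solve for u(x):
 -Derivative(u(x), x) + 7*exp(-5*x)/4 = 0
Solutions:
 u(x) = C1 - 7*exp(-5*x)/20


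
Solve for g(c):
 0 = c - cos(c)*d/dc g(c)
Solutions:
 g(c) = C1 + Integral(c/cos(c), c)


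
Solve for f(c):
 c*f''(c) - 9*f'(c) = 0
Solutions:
 f(c) = C1 + C2*c^10


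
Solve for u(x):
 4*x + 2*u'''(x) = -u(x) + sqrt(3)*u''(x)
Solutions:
 u(x) = C1*exp(x*(3^(2/3)/(-sqrt(3) + sqrt(-3 + (18 - sqrt(3))^2) + 18)^(1/3) + 2*sqrt(3) + 3^(1/3)*(-sqrt(3) + sqrt(-3 + (18 - sqrt(3))^2) + 18)^(1/3))/12)*sin(3^(1/6)*x*(-3^(2/3)*(-sqrt(3) + sqrt(-3 + (18 - sqrt(3))^2) + 18)^(1/3) + 3/(-sqrt(3) + sqrt(-3 + (18 - sqrt(3))^2) + 18)^(1/3))/12) + C2*exp(x*(3^(2/3)/(-sqrt(3) + sqrt(-3 + (18 - sqrt(3))^2) + 18)^(1/3) + 2*sqrt(3) + 3^(1/3)*(-sqrt(3) + sqrt(-3 + (18 - sqrt(3))^2) + 18)^(1/3))/12)*cos(3^(1/6)*x*(-3^(2/3)*(-sqrt(3) + sqrt(-3 + (18 - sqrt(3))^2) + 18)^(1/3) + 3/(-sqrt(3) + sqrt(-3 + (18 - sqrt(3))^2) + 18)^(1/3))/12) + C3*exp(x*(-3^(1/3)*(-sqrt(3) + sqrt(-3 + (18 - sqrt(3))^2) + 18)^(1/3) - 3^(2/3)/(-sqrt(3) + sqrt(-3 + (18 - sqrt(3))^2) + 18)^(1/3) + sqrt(3))/6) - 4*x


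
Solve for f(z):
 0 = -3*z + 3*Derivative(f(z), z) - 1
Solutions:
 f(z) = C1 + z^2/2 + z/3


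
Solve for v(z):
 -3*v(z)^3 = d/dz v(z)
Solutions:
 v(z) = -sqrt(2)*sqrt(-1/(C1 - 3*z))/2
 v(z) = sqrt(2)*sqrt(-1/(C1 - 3*z))/2


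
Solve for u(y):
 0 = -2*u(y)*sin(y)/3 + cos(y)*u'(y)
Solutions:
 u(y) = C1/cos(y)^(2/3)


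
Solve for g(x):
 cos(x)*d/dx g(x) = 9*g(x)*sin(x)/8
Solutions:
 g(x) = C1/cos(x)^(9/8)


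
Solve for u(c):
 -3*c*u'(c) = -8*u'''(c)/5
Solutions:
 u(c) = C1 + Integral(C2*airyai(15^(1/3)*c/2) + C3*airybi(15^(1/3)*c/2), c)


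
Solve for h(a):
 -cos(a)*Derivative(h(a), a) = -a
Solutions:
 h(a) = C1 + Integral(a/cos(a), a)


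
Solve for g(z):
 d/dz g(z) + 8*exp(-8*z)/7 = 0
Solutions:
 g(z) = C1 + exp(-8*z)/7


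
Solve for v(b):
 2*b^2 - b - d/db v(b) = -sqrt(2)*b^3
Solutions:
 v(b) = C1 + sqrt(2)*b^4/4 + 2*b^3/3 - b^2/2


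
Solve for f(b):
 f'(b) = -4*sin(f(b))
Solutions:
 f(b) = -acos((-C1 - exp(8*b))/(C1 - exp(8*b))) + 2*pi
 f(b) = acos((-C1 - exp(8*b))/(C1 - exp(8*b)))


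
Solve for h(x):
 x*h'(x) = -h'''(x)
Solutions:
 h(x) = C1 + Integral(C2*airyai(-x) + C3*airybi(-x), x)


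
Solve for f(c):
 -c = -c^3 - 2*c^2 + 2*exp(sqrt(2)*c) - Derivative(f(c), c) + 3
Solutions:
 f(c) = C1 - c^4/4 - 2*c^3/3 + c^2/2 + 3*c + sqrt(2)*exp(sqrt(2)*c)


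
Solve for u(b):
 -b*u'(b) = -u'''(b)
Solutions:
 u(b) = C1 + Integral(C2*airyai(b) + C3*airybi(b), b)


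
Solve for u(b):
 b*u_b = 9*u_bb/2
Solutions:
 u(b) = C1 + C2*erfi(b/3)


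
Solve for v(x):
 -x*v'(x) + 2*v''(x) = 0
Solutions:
 v(x) = C1 + C2*erfi(x/2)


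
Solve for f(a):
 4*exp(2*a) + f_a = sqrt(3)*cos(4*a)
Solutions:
 f(a) = C1 - 2*exp(2*a) + sqrt(3)*sin(4*a)/4


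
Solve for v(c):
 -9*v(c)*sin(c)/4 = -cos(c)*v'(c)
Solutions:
 v(c) = C1/cos(c)^(9/4)


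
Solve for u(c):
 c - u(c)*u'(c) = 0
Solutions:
 u(c) = -sqrt(C1 + c^2)
 u(c) = sqrt(C1 + c^2)


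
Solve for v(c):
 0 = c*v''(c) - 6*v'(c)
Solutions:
 v(c) = C1 + C2*c^7


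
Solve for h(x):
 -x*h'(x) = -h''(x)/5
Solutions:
 h(x) = C1 + C2*erfi(sqrt(10)*x/2)


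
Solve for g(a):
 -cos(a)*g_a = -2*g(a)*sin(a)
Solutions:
 g(a) = C1/cos(a)^2


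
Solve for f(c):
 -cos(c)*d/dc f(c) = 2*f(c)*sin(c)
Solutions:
 f(c) = C1*cos(c)^2


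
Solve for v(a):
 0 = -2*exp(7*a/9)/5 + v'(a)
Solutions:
 v(a) = C1 + 18*exp(7*a/9)/35


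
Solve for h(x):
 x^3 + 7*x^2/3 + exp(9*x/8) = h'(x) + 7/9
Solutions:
 h(x) = C1 + x^4/4 + 7*x^3/9 - 7*x/9 + 8*exp(9*x/8)/9


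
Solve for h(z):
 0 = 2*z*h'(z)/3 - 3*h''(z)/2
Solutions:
 h(z) = C1 + C2*erfi(sqrt(2)*z/3)


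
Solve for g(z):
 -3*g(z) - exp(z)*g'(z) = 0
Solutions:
 g(z) = C1*exp(3*exp(-z))


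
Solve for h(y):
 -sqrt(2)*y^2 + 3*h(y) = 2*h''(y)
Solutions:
 h(y) = C1*exp(-sqrt(6)*y/2) + C2*exp(sqrt(6)*y/2) + sqrt(2)*y^2/3 + 4*sqrt(2)/9


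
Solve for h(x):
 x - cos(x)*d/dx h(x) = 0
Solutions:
 h(x) = C1 + Integral(x/cos(x), x)


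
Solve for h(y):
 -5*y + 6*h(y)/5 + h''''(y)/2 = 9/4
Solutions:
 h(y) = 25*y/6 + (C1*sin(3^(1/4)*5^(3/4)*y/5) + C2*cos(3^(1/4)*5^(3/4)*y/5))*exp(-3^(1/4)*5^(3/4)*y/5) + (C3*sin(3^(1/4)*5^(3/4)*y/5) + C4*cos(3^(1/4)*5^(3/4)*y/5))*exp(3^(1/4)*5^(3/4)*y/5) + 15/8


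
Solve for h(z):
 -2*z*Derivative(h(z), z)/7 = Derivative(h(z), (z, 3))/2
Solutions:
 h(z) = C1 + Integral(C2*airyai(-14^(2/3)*z/7) + C3*airybi(-14^(2/3)*z/7), z)


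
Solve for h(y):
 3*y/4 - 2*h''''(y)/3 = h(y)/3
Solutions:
 h(y) = 9*y/4 + (C1*sin(2^(1/4)*y/2) + C2*cos(2^(1/4)*y/2))*exp(-2^(1/4)*y/2) + (C3*sin(2^(1/4)*y/2) + C4*cos(2^(1/4)*y/2))*exp(2^(1/4)*y/2)


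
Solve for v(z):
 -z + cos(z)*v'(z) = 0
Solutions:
 v(z) = C1 + Integral(z/cos(z), z)


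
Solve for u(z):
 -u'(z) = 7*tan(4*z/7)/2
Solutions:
 u(z) = C1 + 49*log(cos(4*z/7))/8


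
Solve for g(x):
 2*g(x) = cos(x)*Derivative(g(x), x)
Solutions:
 g(x) = C1*(sin(x) + 1)/(sin(x) - 1)


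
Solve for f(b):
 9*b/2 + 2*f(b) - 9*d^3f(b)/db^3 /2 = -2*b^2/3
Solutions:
 f(b) = C3*exp(2^(2/3)*3^(1/3)*b/3) - b^2/3 - 9*b/4 + (C1*sin(2^(2/3)*3^(5/6)*b/6) + C2*cos(2^(2/3)*3^(5/6)*b/6))*exp(-2^(2/3)*3^(1/3)*b/6)


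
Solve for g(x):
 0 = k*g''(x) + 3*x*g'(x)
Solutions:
 g(x) = C1 + C2*sqrt(k)*erf(sqrt(6)*x*sqrt(1/k)/2)


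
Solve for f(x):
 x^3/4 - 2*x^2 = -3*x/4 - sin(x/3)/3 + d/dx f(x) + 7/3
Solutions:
 f(x) = C1 + x^4/16 - 2*x^3/3 + 3*x^2/8 - 7*x/3 - cos(x/3)


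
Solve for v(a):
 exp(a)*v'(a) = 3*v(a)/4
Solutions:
 v(a) = C1*exp(-3*exp(-a)/4)


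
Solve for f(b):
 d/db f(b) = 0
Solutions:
 f(b) = C1


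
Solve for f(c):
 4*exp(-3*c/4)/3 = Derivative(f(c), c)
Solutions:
 f(c) = C1 - 16*exp(-3*c/4)/9


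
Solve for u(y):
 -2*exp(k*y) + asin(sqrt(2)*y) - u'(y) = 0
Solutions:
 u(y) = C1 + y*asin(sqrt(2)*y) + sqrt(2)*sqrt(1 - 2*y^2)/2 - 2*Piecewise((exp(k*y)/k, Ne(k, 0)), (y, True))


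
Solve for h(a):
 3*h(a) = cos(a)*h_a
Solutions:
 h(a) = C1*(sin(a) + 1)^(3/2)/(sin(a) - 1)^(3/2)


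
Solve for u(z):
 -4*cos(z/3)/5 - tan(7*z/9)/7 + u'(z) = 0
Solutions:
 u(z) = C1 - 9*log(cos(7*z/9))/49 + 12*sin(z/3)/5


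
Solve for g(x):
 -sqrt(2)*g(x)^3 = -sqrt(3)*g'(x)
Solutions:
 g(x) = -sqrt(6)*sqrt(-1/(C1 + sqrt(6)*x))/2
 g(x) = sqrt(6)*sqrt(-1/(C1 + sqrt(6)*x))/2


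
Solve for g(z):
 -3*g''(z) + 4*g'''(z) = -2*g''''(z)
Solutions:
 g(z) = C1 + C2*z + C3*exp(-z*(1 + sqrt(10)/2)) + C4*exp(z*(-1 + sqrt(10)/2))


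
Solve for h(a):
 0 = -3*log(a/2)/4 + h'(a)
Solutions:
 h(a) = C1 + 3*a*log(a)/4 - 3*a/4 - 3*a*log(2)/4


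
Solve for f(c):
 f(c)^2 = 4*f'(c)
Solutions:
 f(c) = -4/(C1 + c)


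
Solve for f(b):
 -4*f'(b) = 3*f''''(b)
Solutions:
 f(b) = C1 + C4*exp(-6^(2/3)*b/3) + (C2*sin(2^(2/3)*3^(1/6)*b/2) + C3*cos(2^(2/3)*3^(1/6)*b/2))*exp(6^(2/3)*b/6)


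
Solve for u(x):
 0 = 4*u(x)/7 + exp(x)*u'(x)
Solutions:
 u(x) = C1*exp(4*exp(-x)/7)


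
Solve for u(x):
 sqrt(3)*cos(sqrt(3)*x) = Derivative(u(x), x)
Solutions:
 u(x) = C1 + sin(sqrt(3)*x)


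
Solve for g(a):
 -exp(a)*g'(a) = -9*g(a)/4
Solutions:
 g(a) = C1*exp(-9*exp(-a)/4)


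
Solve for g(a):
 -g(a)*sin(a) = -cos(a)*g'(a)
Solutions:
 g(a) = C1/cos(a)


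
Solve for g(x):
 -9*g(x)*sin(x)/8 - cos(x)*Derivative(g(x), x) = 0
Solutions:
 g(x) = C1*cos(x)^(9/8)


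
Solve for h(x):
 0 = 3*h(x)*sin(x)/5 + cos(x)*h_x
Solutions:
 h(x) = C1*cos(x)^(3/5)


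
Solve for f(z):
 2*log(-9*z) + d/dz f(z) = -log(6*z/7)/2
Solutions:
 f(z) = C1 - 5*z*log(z)/2 + z*(-log(486) + log(42)/2 + 5/2 - 2*I*pi)


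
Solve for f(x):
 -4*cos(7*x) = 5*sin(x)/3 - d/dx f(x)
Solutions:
 f(x) = C1 + 4*sin(7*x)/7 - 5*cos(x)/3


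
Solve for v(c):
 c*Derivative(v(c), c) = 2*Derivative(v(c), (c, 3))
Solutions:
 v(c) = C1 + Integral(C2*airyai(2^(2/3)*c/2) + C3*airybi(2^(2/3)*c/2), c)


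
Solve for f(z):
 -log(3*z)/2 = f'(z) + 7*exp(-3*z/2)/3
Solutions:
 f(z) = C1 - z*log(z)/2 + z*(1 - log(3))/2 + 14*exp(-3*z/2)/9


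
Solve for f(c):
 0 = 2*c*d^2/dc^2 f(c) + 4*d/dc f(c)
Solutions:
 f(c) = C1 + C2/c


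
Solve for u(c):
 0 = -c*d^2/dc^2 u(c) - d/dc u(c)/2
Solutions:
 u(c) = C1 + C2*sqrt(c)


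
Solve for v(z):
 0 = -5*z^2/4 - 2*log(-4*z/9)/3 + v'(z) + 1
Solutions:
 v(z) = C1 + 5*z^3/12 + 2*z*log(-z)/3 + z*(-5 - 4*log(3) + 4*log(2))/3


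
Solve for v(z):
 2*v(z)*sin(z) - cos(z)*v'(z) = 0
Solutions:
 v(z) = C1/cos(z)^2


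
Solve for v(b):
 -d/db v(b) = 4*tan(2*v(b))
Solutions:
 v(b) = -asin(C1*exp(-8*b))/2 + pi/2
 v(b) = asin(C1*exp(-8*b))/2


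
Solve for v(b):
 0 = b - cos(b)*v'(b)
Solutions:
 v(b) = C1 + Integral(b/cos(b), b)


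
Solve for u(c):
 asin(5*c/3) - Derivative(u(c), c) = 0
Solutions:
 u(c) = C1 + c*asin(5*c/3) + sqrt(9 - 25*c^2)/5


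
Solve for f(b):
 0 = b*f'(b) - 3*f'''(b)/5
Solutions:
 f(b) = C1 + Integral(C2*airyai(3^(2/3)*5^(1/3)*b/3) + C3*airybi(3^(2/3)*5^(1/3)*b/3), b)


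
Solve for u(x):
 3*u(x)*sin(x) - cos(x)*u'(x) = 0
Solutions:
 u(x) = C1/cos(x)^3


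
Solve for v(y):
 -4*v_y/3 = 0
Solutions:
 v(y) = C1


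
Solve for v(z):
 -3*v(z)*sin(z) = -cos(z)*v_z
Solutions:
 v(z) = C1/cos(z)^3


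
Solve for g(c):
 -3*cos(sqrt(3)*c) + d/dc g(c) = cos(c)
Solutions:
 g(c) = C1 + sin(c) + sqrt(3)*sin(sqrt(3)*c)


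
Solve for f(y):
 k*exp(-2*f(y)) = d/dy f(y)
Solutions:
 f(y) = log(-sqrt(C1 + 2*k*y))
 f(y) = log(C1 + 2*k*y)/2


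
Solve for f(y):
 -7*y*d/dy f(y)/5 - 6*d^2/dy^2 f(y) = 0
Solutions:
 f(y) = C1 + C2*erf(sqrt(105)*y/30)


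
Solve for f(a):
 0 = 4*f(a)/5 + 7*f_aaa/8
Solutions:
 f(a) = C3*exp(-2*70^(2/3)*a/35) + (C1*sin(sqrt(3)*70^(2/3)*a/35) + C2*cos(sqrt(3)*70^(2/3)*a/35))*exp(70^(2/3)*a/35)


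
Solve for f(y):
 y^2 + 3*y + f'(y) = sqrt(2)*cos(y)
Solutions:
 f(y) = C1 - y^3/3 - 3*y^2/2 + sqrt(2)*sin(y)


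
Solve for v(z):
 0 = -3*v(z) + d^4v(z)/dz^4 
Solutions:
 v(z) = C1*exp(-3^(1/4)*z) + C2*exp(3^(1/4)*z) + C3*sin(3^(1/4)*z) + C4*cos(3^(1/4)*z)


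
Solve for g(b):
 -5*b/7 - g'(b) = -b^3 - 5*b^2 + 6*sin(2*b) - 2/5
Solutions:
 g(b) = C1 + b^4/4 + 5*b^3/3 - 5*b^2/14 + 2*b/5 + 3*cos(2*b)


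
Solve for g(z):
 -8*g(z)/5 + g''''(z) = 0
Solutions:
 g(z) = C1*exp(-10^(3/4)*z/5) + C2*exp(10^(3/4)*z/5) + C3*sin(10^(3/4)*z/5) + C4*cos(10^(3/4)*z/5)


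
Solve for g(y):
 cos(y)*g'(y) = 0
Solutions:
 g(y) = C1


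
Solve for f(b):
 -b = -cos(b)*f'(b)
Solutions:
 f(b) = C1 + Integral(b/cos(b), b)


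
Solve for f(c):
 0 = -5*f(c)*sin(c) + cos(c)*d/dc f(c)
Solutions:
 f(c) = C1/cos(c)^5


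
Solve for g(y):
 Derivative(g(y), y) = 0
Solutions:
 g(y) = C1


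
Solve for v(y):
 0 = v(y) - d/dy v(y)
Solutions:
 v(y) = C1*exp(y)


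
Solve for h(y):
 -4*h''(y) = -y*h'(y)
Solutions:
 h(y) = C1 + C2*erfi(sqrt(2)*y/4)


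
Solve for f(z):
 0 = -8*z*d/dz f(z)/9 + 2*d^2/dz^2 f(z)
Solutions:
 f(z) = C1 + C2*erfi(sqrt(2)*z/3)


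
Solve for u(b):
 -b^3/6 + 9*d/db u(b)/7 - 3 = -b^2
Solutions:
 u(b) = C1 + 7*b^4/216 - 7*b^3/27 + 7*b/3


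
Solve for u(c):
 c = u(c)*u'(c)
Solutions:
 u(c) = -sqrt(C1 + c^2)
 u(c) = sqrt(C1 + c^2)


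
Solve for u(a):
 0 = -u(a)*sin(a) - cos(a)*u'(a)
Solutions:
 u(a) = C1*cos(a)


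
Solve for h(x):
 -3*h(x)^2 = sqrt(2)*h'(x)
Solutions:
 h(x) = 2/(C1 + 3*sqrt(2)*x)


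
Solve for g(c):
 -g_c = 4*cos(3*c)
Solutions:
 g(c) = C1 - 4*sin(3*c)/3


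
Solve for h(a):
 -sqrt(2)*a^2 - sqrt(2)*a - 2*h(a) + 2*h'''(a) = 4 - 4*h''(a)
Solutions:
 h(a) = C1*exp(-a) + C2*exp(a*(-1 + sqrt(5))/2) + C3*exp(-a*(1 + sqrt(5))/2) - sqrt(2)*a^2/2 - sqrt(2)*a/2 - 2*sqrt(2) - 2


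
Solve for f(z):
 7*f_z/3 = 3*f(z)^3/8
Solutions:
 f(z) = -2*sqrt(7)*sqrt(-1/(C1 + 9*z))
 f(z) = 2*sqrt(7)*sqrt(-1/(C1 + 9*z))


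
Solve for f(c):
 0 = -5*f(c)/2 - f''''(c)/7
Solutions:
 f(c) = (C1*sin(70^(1/4)*c/2) + C2*cos(70^(1/4)*c/2))*exp(-70^(1/4)*c/2) + (C3*sin(70^(1/4)*c/2) + C4*cos(70^(1/4)*c/2))*exp(70^(1/4)*c/2)


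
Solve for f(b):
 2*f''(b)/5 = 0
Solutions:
 f(b) = C1 + C2*b


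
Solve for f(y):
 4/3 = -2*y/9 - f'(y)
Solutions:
 f(y) = C1 - y^2/9 - 4*y/3


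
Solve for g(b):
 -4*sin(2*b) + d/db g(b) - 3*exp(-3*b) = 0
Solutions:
 g(b) = C1 - 2*cos(2*b) - exp(-3*b)


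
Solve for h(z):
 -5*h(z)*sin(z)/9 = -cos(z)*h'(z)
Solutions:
 h(z) = C1/cos(z)^(5/9)


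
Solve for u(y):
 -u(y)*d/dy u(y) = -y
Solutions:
 u(y) = -sqrt(C1 + y^2)
 u(y) = sqrt(C1 + y^2)


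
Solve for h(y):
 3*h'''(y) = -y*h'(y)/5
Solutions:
 h(y) = C1 + Integral(C2*airyai(-15^(2/3)*y/15) + C3*airybi(-15^(2/3)*y/15), y)


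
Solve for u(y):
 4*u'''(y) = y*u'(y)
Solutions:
 u(y) = C1 + Integral(C2*airyai(2^(1/3)*y/2) + C3*airybi(2^(1/3)*y/2), y)


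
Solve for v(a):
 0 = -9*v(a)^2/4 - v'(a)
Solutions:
 v(a) = 4/(C1 + 9*a)


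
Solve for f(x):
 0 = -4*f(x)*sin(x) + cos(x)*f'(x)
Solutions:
 f(x) = C1/cos(x)^4


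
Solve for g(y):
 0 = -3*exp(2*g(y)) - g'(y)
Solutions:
 g(y) = log(-sqrt(-1/(C1 - 3*y))) - log(2)/2
 g(y) = log(-1/(C1 - 3*y))/2 - log(2)/2


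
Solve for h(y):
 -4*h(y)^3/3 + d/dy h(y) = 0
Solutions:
 h(y) = -sqrt(6)*sqrt(-1/(C1 + 4*y))/2
 h(y) = sqrt(6)*sqrt(-1/(C1 + 4*y))/2


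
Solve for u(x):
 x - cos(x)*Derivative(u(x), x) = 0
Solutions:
 u(x) = C1 + Integral(x/cos(x), x)


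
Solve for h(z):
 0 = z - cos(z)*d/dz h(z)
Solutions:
 h(z) = C1 + Integral(z/cos(z), z)


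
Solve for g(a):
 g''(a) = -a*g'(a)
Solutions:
 g(a) = C1 + C2*erf(sqrt(2)*a/2)


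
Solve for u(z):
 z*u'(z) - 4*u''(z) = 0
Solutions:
 u(z) = C1 + C2*erfi(sqrt(2)*z/4)


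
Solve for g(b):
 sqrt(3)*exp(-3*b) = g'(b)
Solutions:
 g(b) = C1 - sqrt(3)*exp(-3*b)/3


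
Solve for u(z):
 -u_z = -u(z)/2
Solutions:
 u(z) = C1*exp(z/2)


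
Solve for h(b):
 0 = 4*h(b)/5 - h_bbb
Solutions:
 h(b) = C3*exp(10^(2/3)*b/5) + (C1*sin(10^(2/3)*sqrt(3)*b/10) + C2*cos(10^(2/3)*sqrt(3)*b/10))*exp(-10^(2/3)*b/10)


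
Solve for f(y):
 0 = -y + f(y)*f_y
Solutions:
 f(y) = -sqrt(C1 + y^2)
 f(y) = sqrt(C1 + y^2)


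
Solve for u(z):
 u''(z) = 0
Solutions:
 u(z) = C1 + C2*z


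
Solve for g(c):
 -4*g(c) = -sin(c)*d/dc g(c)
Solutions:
 g(c) = C1*(cos(c)^2 - 2*cos(c) + 1)/(cos(c)^2 + 2*cos(c) + 1)


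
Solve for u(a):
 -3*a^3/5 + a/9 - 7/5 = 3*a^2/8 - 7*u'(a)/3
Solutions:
 u(a) = C1 + 9*a^4/140 + 3*a^3/56 - a^2/42 + 3*a/5


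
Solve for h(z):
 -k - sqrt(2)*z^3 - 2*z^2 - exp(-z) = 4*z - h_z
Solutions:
 h(z) = C1 + k*z + sqrt(2)*z^4/4 + 2*z^3/3 + 2*z^2 - exp(-z)


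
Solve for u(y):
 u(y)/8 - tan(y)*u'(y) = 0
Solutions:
 u(y) = C1*sin(y)^(1/8)


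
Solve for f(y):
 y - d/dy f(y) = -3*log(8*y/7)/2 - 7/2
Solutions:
 f(y) = C1 + y^2/2 + 3*y*log(y)/2 - 2*y*log(7) + y*log(14)/2 + 2*y + 4*y*log(2)


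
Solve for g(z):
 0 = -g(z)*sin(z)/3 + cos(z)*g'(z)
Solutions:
 g(z) = C1/cos(z)^(1/3)


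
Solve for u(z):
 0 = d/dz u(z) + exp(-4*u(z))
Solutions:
 u(z) = log(-I*(C1 - 4*z)^(1/4))
 u(z) = log(I*(C1 - 4*z)^(1/4))
 u(z) = log(-(C1 - 4*z)^(1/4))
 u(z) = log(C1 - 4*z)/4


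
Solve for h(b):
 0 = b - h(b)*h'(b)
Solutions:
 h(b) = -sqrt(C1 + b^2)
 h(b) = sqrt(C1 + b^2)


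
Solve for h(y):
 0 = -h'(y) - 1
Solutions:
 h(y) = C1 - y


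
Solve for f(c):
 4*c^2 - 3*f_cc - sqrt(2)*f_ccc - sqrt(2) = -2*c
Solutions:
 f(c) = C1 + C2*c + C3*exp(-3*sqrt(2)*c/2) + c^4/9 + c^3*(3 - 4*sqrt(2))/27 + c^2*(16 - 15*sqrt(2))/54


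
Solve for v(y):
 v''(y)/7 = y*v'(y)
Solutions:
 v(y) = C1 + C2*erfi(sqrt(14)*y/2)


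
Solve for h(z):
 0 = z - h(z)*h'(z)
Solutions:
 h(z) = -sqrt(C1 + z^2)
 h(z) = sqrt(C1 + z^2)


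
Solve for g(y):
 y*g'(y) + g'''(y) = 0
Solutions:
 g(y) = C1 + Integral(C2*airyai(-y) + C3*airybi(-y), y)


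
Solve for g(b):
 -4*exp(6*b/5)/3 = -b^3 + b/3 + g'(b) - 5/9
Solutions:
 g(b) = C1 + b^4/4 - b^2/6 + 5*b/9 - 10*exp(6*b/5)/9


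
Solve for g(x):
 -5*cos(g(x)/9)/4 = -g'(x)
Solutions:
 -5*x/4 - 9*log(sin(g(x)/9) - 1)/2 + 9*log(sin(g(x)/9) + 1)/2 = C1


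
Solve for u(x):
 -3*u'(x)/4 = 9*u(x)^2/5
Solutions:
 u(x) = 5/(C1 + 12*x)


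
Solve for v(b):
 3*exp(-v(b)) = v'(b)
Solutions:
 v(b) = log(C1 + 3*b)


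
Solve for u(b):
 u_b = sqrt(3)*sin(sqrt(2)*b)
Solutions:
 u(b) = C1 - sqrt(6)*cos(sqrt(2)*b)/2


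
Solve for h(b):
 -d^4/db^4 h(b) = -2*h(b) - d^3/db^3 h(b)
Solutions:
 h(b) = C1*exp(b*(-(17 + 3*sqrt(33))^(1/3) + 2/(17 + 3*sqrt(33))^(1/3) + 4)/6)*sin(sqrt(3)*b*(2/(17 + 3*sqrt(33))^(1/3) + (17 + 3*sqrt(33))^(1/3))/6) + C2*exp(b*(-(17 + 3*sqrt(33))^(1/3) + 2/(17 + 3*sqrt(33))^(1/3) + 4)/6)*cos(sqrt(3)*b*(2/(17 + 3*sqrt(33))^(1/3) + (17 + 3*sqrt(33))^(1/3))/6) + C3*exp(-b) + C4*exp(b*(-2/(17 + 3*sqrt(33))^(1/3) + 2 + (17 + 3*sqrt(33))^(1/3))/3)


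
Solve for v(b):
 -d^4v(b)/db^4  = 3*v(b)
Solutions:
 v(b) = (C1*sin(sqrt(2)*3^(1/4)*b/2) + C2*cos(sqrt(2)*3^(1/4)*b/2))*exp(-sqrt(2)*3^(1/4)*b/2) + (C3*sin(sqrt(2)*3^(1/4)*b/2) + C4*cos(sqrt(2)*3^(1/4)*b/2))*exp(sqrt(2)*3^(1/4)*b/2)


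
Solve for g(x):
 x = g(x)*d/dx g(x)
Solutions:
 g(x) = -sqrt(C1 + x^2)
 g(x) = sqrt(C1 + x^2)


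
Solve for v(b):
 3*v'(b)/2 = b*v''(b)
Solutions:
 v(b) = C1 + C2*b^(5/2)


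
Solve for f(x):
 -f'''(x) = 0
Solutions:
 f(x) = C1 + C2*x + C3*x^2


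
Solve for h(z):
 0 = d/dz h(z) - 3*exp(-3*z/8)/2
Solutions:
 h(z) = C1 - 4*exp(-3*z/8)


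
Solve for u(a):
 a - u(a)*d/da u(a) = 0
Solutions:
 u(a) = -sqrt(C1 + a^2)
 u(a) = sqrt(C1 + a^2)


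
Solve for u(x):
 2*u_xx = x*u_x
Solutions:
 u(x) = C1 + C2*erfi(x/2)


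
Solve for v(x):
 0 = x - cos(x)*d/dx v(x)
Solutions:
 v(x) = C1 + Integral(x/cos(x), x)


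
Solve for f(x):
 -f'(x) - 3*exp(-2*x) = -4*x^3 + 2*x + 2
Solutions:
 f(x) = C1 + x^4 - x^2 - 2*x + 3*exp(-2*x)/2


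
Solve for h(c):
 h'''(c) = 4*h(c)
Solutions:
 h(c) = C3*exp(2^(2/3)*c) + (C1*sin(2^(2/3)*sqrt(3)*c/2) + C2*cos(2^(2/3)*sqrt(3)*c/2))*exp(-2^(2/3)*c/2)


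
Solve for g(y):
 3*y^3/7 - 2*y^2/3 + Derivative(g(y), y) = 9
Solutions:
 g(y) = C1 - 3*y^4/28 + 2*y^3/9 + 9*y


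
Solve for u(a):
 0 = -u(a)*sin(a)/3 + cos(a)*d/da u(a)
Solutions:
 u(a) = C1/cos(a)^(1/3)


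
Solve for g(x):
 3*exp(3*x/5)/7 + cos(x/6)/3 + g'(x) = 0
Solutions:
 g(x) = C1 - 5*exp(3*x/5)/7 - 2*sin(x/6)


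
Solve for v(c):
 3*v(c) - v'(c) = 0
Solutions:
 v(c) = C1*exp(3*c)


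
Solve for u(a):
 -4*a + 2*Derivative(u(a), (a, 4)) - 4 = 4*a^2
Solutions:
 u(a) = C1 + C2*a + C3*a^2 + C4*a^3 + a^6/180 + a^5/60 + a^4/12


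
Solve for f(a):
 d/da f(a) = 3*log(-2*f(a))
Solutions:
 -Integral(1/(log(-_y) + log(2)), (_y, f(a)))/3 = C1 - a


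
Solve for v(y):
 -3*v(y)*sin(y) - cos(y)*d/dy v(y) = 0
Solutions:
 v(y) = C1*cos(y)^3


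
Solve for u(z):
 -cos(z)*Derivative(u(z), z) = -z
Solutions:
 u(z) = C1 + Integral(z/cos(z), z)


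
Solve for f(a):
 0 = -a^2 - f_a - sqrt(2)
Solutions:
 f(a) = C1 - a^3/3 - sqrt(2)*a


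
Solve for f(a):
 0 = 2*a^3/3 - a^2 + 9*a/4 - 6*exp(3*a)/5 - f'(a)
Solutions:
 f(a) = C1 + a^4/6 - a^3/3 + 9*a^2/8 - 2*exp(3*a)/5


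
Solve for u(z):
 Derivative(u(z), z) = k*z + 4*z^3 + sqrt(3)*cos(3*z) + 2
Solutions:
 u(z) = C1 + k*z^2/2 + z^4 + 2*z + sqrt(3)*sin(3*z)/3


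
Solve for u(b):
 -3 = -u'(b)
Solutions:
 u(b) = C1 + 3*b


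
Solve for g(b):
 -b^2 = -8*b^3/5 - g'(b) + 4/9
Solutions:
 g(b) = C1 - 2*b^4/5 + b^3/3 + 4*b/9


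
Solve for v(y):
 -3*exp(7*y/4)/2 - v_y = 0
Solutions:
 v(y) = C1 - 6*exp(7*y/4)/7


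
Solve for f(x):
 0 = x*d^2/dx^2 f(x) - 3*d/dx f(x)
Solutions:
 f(x) = C1 + C2*x^4


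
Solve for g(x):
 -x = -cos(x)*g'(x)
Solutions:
 g(x) = C1 + Integral(x/cos(x), x)


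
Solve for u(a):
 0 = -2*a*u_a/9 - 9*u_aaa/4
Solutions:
 u(a) = C1 + Integral(C2*airyai(-2*3^(2/3)*a/9) + C3*airybi(-2*3^(2/3)*a/9), a)


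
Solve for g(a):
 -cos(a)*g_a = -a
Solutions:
 g(a) = C1 + Integral(a/cos(a), a)


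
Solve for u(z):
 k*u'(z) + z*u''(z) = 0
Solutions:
 u(z) = C1 + z^(1 - re(k))*(C2*sin(log(z)*Abs(im(k))) + C3*cos(log(z)*im(k)))


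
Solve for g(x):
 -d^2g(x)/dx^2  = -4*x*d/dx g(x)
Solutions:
 g(x) = C1 + C2*erfi(sqrt(2)*x)


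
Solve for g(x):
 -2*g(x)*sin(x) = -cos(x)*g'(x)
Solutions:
 g(x) = C1/cos(x)^2


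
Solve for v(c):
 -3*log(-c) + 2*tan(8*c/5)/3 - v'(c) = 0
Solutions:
 v(c) = C1 - 3*c*log(-c) + 3*c - 5*log(cos(8*c/5))/12


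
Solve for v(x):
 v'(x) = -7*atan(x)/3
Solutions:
 v(x) = C1 - 7*x*atan(x)/3 + 7*log(x^2 + 1)/6


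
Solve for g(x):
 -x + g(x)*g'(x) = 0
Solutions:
 g(x) = -sqrt(C1 + x^2)
 g(x) = sqrt(C1 + x^2)


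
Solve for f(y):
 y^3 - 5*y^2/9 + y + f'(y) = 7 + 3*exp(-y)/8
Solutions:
 f(y) = C1 - y^4/4 + 5*y^3/27 - y^2/2 + 7*y - 3*exp(-y)/8


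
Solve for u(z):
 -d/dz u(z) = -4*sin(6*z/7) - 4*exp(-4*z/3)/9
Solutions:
 u(z) = C1 - 14*cos(6*z/7)/3 - exp(-4*z/3)/3


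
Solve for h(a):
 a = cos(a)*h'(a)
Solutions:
 h(a) = C1 + Integral(a/cos(a), a)


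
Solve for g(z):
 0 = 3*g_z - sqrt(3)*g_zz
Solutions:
 g(z) = C1 + C2*exp(sqrt(3)*z)


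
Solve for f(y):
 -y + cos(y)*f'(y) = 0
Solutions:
 f(y) = C1 + Integral(y/cos(y), y)


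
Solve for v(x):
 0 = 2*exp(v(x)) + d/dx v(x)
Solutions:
 v(x) = log(1/(C1 + 2*x))


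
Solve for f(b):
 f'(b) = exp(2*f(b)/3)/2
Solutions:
 f(b) = 3*log(-sqrt(-1/(C1 + b))) + 3*log(3)/2
 f(b) = 3*log(-1/(C1 + b))/2 + 3*log(3)/2


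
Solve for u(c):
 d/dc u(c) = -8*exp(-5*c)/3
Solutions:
 u(c) = C1 + 8*exp(-5*c)/15


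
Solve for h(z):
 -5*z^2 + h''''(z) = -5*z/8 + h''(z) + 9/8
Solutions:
 h(z) = C1 + C2*z + C3*exp(-z) + C4*exp(z) - 5*z^4/12 + 5*z^3/48 - 89*z^2/16


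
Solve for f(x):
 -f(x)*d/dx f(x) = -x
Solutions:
 f(x) = -sqrt(C1 + x^2)
 f(x) = sqrt(C1 + x^2)


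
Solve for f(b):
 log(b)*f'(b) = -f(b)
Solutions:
 f(b) = C1*exp(-li(b))


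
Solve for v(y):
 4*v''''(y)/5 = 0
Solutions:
 v(y) = C1 + C2*y + C3*y^2 + C4*y^3


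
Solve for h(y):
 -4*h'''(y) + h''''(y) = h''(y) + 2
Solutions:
 h(y) = C1 + C2*y + C3*exp(y*(2 - sqrt(5))) + C4*exp(y*(2 + sqrt(5))) - y^2


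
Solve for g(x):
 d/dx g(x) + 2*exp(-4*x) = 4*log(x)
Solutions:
 g(x) = C1 + 4*x*log(x) - 4*x + exp(-4*x)/2


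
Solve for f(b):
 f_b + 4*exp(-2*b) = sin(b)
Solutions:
 f(b) = C1 - cos(b) + 2*exp(-2*b)


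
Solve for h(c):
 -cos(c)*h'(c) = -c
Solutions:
 h(c) = C1 + Integral(c/cos(c), c)


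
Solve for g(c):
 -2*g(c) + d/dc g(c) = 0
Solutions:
 g(c) = C1*exp(2*c)


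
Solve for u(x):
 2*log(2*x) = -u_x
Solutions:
 u(x) = C1 - 2*x*log(x) - x*log(4) + 2*x


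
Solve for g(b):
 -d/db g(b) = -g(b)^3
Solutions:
 g(b) = -sqrt(2)*sqrt(-1/(C1 + b))/2
 g(b) = sqrt(2)*sqrt(-1/(C1 + b))/2


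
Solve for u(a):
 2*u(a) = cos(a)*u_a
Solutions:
 u(a) = C1*(sin(a) + 1)/(sin(a) - 1)


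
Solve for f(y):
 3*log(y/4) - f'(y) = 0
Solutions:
 f(y) = C1 + 3*y*log(y) - y*log(64) - 3*y


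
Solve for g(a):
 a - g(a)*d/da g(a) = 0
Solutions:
 g(a) = -sqrt(C1 + a^2)
 g(a) = sqrt(C1 + a^2)


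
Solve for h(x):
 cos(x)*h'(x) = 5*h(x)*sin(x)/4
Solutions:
 h(x) = C1/cos(x)^(5/4)


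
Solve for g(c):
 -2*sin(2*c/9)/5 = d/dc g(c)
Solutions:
 g(c) = C1 + 9*cos(2*c/9)/5


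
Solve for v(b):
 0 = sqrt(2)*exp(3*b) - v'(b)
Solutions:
 v(b) = C1 + sqrt(2)*exp(3*b)/3


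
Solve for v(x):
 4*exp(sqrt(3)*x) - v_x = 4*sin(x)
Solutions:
 v(x) = C1 + 4*sqrt(3)*exp(sqrt(3)*x)/3 + 4*cos(x)


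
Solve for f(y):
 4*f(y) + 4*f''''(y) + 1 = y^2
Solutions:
 f(y) = y^2/4 + (C1*sin(sqrt(2)*y/2) + C2*cos(sqrt(2)*y/2))*exp(-sqrt(2)*y/2) + (C3*sin(sqrt(2)*y/2) + C4*cos(sqrt(2)*y/2))*exp(sqrt(2)*y/2) - 1/4


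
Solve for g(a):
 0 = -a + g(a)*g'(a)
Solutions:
 g(a) = -sqrt(C1 + a^2)
 g(a) = sqrt(C1 + a^2)


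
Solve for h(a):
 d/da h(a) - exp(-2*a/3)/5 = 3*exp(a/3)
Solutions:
 h(a) = C1 + 9*exp(a/3) - 3*exp(-2*a/3)/10


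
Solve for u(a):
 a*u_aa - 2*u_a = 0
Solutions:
 u(a) = C1 + C2*a^3


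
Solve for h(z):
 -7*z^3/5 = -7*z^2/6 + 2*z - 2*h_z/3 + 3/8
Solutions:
 h(z) = C1 + 21*z^4/40 - 7*z^3/12 + 3*z^2/2 + 9*z/16


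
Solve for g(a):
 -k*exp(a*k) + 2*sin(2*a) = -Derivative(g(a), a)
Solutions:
 g(a) = C1 + exp(a*k) + cos(2*a)


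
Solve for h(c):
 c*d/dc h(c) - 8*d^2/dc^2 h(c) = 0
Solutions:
 h(c) = C1 + C2*erfi(c/4)


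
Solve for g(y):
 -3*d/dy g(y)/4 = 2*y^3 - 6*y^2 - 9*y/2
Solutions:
 g(y) = C1 - 2*y^4/3 + 8*y^3/3 + 3*y^2


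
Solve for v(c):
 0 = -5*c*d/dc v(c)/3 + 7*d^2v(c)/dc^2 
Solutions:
 v(c) = C1 + C2*erfi(sqrt(210)*c/42)


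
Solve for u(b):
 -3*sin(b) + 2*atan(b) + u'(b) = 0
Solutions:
 u(b) = C1 - 2*b*atan(b) + log(b^2 + 1) - 3*cos(b)


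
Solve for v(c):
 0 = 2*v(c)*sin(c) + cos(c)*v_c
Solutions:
 v(c) = C1*cos(c)^2


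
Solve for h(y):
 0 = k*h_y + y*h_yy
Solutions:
 h(y) = C1 + y^(1 - re(k))*(C2*sin(log(y)*Abs(im(k))) + C3*cos(log(y)*im(k)))


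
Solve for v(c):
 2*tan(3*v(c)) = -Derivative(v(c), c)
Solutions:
 v(c) = -asin(C1*exp(-6*c))/3 + pi/3
 v(c) = asin(C1*exp(-6*c))/3


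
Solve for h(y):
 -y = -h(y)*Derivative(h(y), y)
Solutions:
 h(y) = -sqrt(C1 + y^2)
 h(y) = sqrt(C1 + y^2)


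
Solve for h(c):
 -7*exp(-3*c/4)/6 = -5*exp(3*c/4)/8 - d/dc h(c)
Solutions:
 h(c) = C1 - 5*exp(3*c/4)/6 - 14*exp(-3*c/4)/9


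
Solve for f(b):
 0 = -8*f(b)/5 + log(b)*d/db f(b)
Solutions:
 f(b) = C1*exp(8*li(b)/5)


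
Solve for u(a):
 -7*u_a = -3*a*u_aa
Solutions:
 u(a) = C1 + C2*a^(10/3)


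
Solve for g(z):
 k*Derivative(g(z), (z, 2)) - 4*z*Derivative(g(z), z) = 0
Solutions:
 g(z) = C1 + C2*erf(sqrt(2)*z*sqrt(-1/k))/sqrt(-1/k)


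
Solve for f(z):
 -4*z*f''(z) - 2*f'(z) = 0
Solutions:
 f(z) = C1 + C2*sqrt(z)


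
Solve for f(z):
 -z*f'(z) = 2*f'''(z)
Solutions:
 f(z) = C1 + Integral(C2*airyai(-2^(2/3)*z/2) + C3*airybi(-2^(2/3)*z/2), z)


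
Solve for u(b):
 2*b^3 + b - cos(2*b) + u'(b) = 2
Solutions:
 u(b) = C1 - b^4/2 - b^2/2 + 2*b + sin(2*b)/2


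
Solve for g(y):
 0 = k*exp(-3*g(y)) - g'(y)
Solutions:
 g(y) = log(C1 + 3*k*y)/3
 g(y) = log((-3^(1/3) - 3^(5/6)*I)*(C1 + k*y)^(1/3)/2)
 g(y) = log((-3^(1/3) + 3^(5/6)*I)*(C1 + k*y)^(1/3)/2)


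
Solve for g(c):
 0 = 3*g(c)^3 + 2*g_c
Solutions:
 g(c) = -sqrt(-1/(C1 - 3*c))
 g(c) = sqrt(-1/(C1 - 3*c))


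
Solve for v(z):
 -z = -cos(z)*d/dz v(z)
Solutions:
 v(z) = C1 + Integral(z/cos(z), z)


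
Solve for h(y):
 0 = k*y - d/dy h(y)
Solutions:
 h(y) = C1 + k*y^2/2


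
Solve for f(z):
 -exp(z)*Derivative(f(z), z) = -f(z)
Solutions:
 f(z) = C1*exp(-exp(-z))


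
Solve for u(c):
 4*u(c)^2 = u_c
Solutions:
 u(c) = -1/(C1 + 4*c)


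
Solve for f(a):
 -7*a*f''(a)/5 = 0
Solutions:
 f(a) = C1 + C2*a


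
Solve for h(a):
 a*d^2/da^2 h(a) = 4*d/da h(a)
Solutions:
 h(a) = C1 + C2*a^5


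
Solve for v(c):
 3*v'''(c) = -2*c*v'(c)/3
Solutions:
 v(c) = C1 + Integral(C2*airyai(-6^(1/3)*c/3) + C3*airybi(-6^(1/3)*c/3), c)


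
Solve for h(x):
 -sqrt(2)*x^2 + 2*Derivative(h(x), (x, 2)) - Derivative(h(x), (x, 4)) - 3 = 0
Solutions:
 h(x) = C1 + C2*x + C3*exp(-sqrt(2)*x) + C4*exp(sqrt(2)*x) + sqrt(2)*x^4/24 + x^2*(sqrt(2) + 3)/4


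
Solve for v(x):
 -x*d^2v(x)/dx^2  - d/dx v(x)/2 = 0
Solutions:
 v(x) = C1 + C2*sqrt(x)


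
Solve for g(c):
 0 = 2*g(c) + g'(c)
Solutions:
 g(c) = C1*exp(-2*c)


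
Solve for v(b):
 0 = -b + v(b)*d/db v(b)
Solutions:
 v(b) = -sqrt(C1 + b^2)
 v(b) = sqrt(C1 + b^2)


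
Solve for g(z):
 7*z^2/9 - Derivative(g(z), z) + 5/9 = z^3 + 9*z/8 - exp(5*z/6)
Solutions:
 g(z) = C1 - z^4/4 + 7*z^3/27 - 9*z^2/16 + 5*z/9 + 6*exp(5*z/6)/5


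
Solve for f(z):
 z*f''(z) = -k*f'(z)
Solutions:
 f(z) = C1 + z^(1 - re(k))*(C2*sin(log(z)*Abs(im(k))) + C3*cos(log(z)*im(k)))


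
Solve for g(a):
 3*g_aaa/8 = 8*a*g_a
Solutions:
 g(a) = C1 + Integral(C2*airyai(4*3^(2/3)*a/3) + C3*airybi(4*3^(2/3)*a/3), a)


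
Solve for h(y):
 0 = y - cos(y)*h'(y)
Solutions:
 h(y) = C1 + Integral(y/cos(y), y)


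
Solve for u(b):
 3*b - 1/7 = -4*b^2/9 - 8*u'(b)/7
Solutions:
 u(b) = C1 - 7*b^3/54 - 21*b^2/16 + b/8


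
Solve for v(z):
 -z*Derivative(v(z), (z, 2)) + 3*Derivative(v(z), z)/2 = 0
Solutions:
 v(z) = C1 + C2*z^(5/2)


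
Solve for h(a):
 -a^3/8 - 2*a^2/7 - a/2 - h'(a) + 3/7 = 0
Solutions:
 h(a) = C1 - a^4/32 - 2*a^3/21 - a^2/4 + 3*a/7


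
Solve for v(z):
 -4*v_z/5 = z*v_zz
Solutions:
 v(z) = C1 + C2*z^(1/5)


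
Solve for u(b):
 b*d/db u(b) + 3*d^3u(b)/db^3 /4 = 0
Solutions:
 u(b) = C1 + Integral(C2*airyai(-6^(2/3)*b/3) + C3*airybi(-6^(2/3)*b/3), b)


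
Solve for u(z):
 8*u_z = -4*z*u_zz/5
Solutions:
 u(z) = C1 + C2/z^9


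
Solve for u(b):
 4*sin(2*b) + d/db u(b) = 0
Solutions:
 u(b) = C1 + 2*cos(2*b)


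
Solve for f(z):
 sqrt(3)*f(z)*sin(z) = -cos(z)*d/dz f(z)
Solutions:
 f(z) = C1*cos(z)^(sqrt(3))


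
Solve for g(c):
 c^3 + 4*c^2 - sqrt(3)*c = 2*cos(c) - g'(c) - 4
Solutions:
 g(c) = C1 - c^4/4 - 4*c^3/3 + sqrt(3)*c^2/2 - 4*c + 2*sin(c)


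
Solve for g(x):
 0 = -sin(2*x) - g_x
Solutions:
 g(x) = C1 + cos(2*x)/2


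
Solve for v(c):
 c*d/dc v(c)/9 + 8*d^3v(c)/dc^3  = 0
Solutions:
 v(c) = C1 + Integral(C2*airyai(-3^(1/3)*c/6) + C3*airybi(-3^(1/3)*c/6), c)


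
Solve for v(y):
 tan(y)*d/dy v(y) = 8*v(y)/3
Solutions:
 v(y) = C1*sin(y)^(8/3)


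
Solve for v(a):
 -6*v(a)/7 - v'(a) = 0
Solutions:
 v(a) = C1*exp(-6*a/7)


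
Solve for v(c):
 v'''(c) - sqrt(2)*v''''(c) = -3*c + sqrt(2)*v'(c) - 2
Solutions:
 v(c) = C1 + C2*exp(c*(2^(2/3)/(-sqrt(2) + sqrt(-2 + (54 - sqrt(2))^2) + 54)^(1/3) + 2*sqrt(2) + 2^(1/3)*(-sqrt(2) + sqrt(-2 + (54 - sqrt(2))^2) + 54)^(1/3))/12)*sin(2^(1/3)*sqrt(3)*c*(-(-sqrt(2) + 2*sqrt(-1/2 + (27 - sqrt(2)/2)^2) + 54)^(1/3) + 2^(1/3)/(-sqrt(2) + 2*sqrt(-1/2 + (27 - sqrt(2)/2)^2) + 54)^(1/3))/12) + C3*exp(c*(2^(2/3)/(-sqrt(2) + sqrt(-2 + (54 - sqrt(2))^2) + 54)^(1/3) + 2*sqrt(2) + 2^(1/3)*(-sqrt(2) + sqrt(-2 + (54 - sqrt(2))^2) + 54)^(1/3))/12)*cos(2^(1/3)*sqrt(3)*c*(-(-sqrt(2) + 2*sqrt(-1/2 + (27 - sqrt(2)/2)^2) + 54)^(1/3) + 2^(1/3)/(-sqrt(2) + 2*sqrt(-1/2 + (27 - sqrt(2)/2)^2) + 54)^(1/3))/12) + C4*exp(c*(-2^(1/3)*(-sqrt(2) + sqrt(-2 + (54 - sqrt(2))^2) + 54)^(1/3) - 2^(2/3)/(-sqrt(2) + sqrt(-2 + (54 - sqrt(2))^2) + 54)^(1/3) + sqrt(2))/6) + 3*sqrt(2)*c^2/4 + sqrt(2)*c


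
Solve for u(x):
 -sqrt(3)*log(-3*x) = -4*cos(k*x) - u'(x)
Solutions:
 u(x) = C1 + sqrt(3)*x*(log(-x) - 1) + sqrt(3)*x*log(3) - 4*Piecewise((sin(k*x)/k, Ne(k, 0)), (x, True))


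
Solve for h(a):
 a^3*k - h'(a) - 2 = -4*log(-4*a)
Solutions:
 h(a) = C1 + a^4*k/4 + 4*a*log(-a) + 2*a*(-3 + 4*log(2))


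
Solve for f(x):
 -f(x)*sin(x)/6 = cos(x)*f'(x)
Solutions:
 f(x) = C1*cos(x)^(1/6)


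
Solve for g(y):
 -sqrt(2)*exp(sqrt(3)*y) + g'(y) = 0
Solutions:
 g(y) = C1 + sqrt(6)*exp(sqrt(3)*y)/3


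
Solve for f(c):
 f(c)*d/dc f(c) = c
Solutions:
 f(c) = -sqrt(C1 + c^2)
 f(c) = sqrt(C1 + c^2)


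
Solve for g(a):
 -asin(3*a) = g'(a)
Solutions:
 g(a) = C1 - a*asin(3*a) - sqrt(1 - 9*a^2)/3


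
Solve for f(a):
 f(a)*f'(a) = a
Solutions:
 f(a) = -sqrt(C1 + a^2)
 f(a) = sqrt(C1 + a^2)


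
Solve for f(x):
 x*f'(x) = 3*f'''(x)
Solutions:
 f(x) = C1 + Integral(C2*airyai(3^(2/3)*x/3) + C3*airybi(3^(2/3)*x/3), x)


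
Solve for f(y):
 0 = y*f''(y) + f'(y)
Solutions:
 f(y) = C1 + C2*log(y)


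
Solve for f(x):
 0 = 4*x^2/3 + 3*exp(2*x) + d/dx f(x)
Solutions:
 f(x) = C1 - 4*x^3/9 - 3*exp(2*x)/2


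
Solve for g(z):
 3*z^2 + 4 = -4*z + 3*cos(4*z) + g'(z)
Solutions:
 g(z) = C1 + z^3 + 2*z^2 + 4*z - 3*sin(4*z)/4


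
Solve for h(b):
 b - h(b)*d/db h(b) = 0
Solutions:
 h(b) = -sqrt(C1 + b^2)
 h(b) = sqrt(C1 + b^2)


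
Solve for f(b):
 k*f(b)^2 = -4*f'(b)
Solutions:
 f(b) = 4/(C1 + b*k)


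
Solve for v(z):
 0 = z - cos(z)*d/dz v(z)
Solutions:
 v(z) = C1 + Integral(z/cos(z), z)


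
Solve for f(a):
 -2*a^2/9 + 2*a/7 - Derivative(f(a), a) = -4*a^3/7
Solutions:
 f(a) = C1 + a^4/7 - 2*a^3/27 + a^2/7


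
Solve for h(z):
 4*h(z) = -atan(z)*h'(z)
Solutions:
 h(z) = C1*exp(-4*Integral(1/atan(z), z))


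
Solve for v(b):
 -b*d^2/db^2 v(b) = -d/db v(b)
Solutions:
 v(b) = C1 + C2*b^2


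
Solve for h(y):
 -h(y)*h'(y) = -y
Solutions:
 h(y) = -sqrt(C1 + y^2)
 h(y) = sqrt(C1 + y^2)


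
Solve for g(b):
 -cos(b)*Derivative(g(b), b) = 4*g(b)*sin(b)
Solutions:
 g(b) = C1*cos(b)^4


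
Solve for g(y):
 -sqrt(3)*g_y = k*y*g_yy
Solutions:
 g(y) = C1 + y^(((re(k) - sqrt(3))*re(k) + im(k)^2)/(re(k)^2 + im(k)^2))*(C2*sin(sqrt(3)*log(y)*Abs(im(k))/(re(k)^2 + im(k)^2)) + C3*cos(sqrt(3)*log(y)*im(k)/(re(k)^2 + im(k)^2)))


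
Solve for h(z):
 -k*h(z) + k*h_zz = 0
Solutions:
 h(z) = C1*exp(-z) + C2*exp(z)


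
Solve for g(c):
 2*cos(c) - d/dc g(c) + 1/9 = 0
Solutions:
 g(c) = C1 + c/9 + 2*sin(c)


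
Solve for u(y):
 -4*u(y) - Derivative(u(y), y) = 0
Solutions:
 u(y) = C1*exp(-4*y)


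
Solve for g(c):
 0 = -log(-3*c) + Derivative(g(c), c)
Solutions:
 g(c) = C1 + c*log(-c) + c*(-1 + log(3))


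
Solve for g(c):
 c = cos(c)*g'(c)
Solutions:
 g(c) = C1 + Integral(c/cos(c), c)


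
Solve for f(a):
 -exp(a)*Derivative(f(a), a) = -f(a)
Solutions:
 f(a) = C1*exp(-exp(-a))


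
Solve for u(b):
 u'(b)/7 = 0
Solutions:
 u(b) = C1


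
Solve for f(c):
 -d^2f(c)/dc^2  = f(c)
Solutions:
 f(c) = C1*sin(c) + C2*cos(c)


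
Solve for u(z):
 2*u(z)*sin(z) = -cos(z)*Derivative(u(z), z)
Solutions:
 u(z) = C1*cos(z)^2


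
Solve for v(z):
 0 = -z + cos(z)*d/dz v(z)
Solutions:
 v(z) = C1 + Integral(z/cos(z), z)


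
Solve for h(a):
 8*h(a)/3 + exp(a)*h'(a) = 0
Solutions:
 h(a) = C1*exp(8*exp(-a)/3)


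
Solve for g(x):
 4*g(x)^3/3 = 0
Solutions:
 g(x) = 0


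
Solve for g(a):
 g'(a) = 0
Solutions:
 g(a) = C1


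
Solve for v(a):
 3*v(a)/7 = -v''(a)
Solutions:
 v(a) = C1*sin(sqrt(21)*a/7) + C2*cos(sqrt(21)*a/7)


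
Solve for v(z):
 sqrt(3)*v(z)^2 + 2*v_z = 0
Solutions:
 v(z) = 2/(C1 + sqrt(3)*z)


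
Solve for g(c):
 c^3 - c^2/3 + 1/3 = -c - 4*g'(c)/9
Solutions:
 g(c) = C1 - 9*c^4/16 + c^3/4 - 9*c^2/8 - 3*c/4


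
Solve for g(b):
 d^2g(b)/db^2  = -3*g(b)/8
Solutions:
 g(b) = C1*sin(sqrt(6)*b/4) + C2*cos(sqrt(6)*b/4)


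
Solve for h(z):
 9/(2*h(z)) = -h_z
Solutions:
 h(z) = -sqrt(C1 - 9*z)
 h(z) = sqrt(C1 - 9*z)


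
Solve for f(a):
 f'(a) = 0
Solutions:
 f(a) = C1


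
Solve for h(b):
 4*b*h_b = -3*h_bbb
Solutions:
 h(b) = C1 + Integral(C2*airyai(-6^(2/3)*b/3) + C3*airybi(-6^(2/3)*b/3), b)


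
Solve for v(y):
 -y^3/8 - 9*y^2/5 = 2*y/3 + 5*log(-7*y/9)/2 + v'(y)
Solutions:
 v(y) = C1 - y^4/32 - 3*y^3/5 - y^2/3 - 5*y*log(-y)/2 + y*(-5*log(7)/2 + 5/2 + 5*log(3))


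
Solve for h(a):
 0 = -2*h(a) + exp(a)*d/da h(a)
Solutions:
 h(a) = C1*exp(-2*exp(-a))


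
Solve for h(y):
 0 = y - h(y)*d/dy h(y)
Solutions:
 h(y) = -sqrt(C1 + y^2)
 h(y) = sqrt(C1 + y^2)


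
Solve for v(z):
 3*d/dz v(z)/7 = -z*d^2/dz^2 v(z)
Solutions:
 v(z) = C1 + C2*z^(4/7)


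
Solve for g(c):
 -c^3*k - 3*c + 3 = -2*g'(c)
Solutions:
 g(c) = C1 + c^4*k/8 + 3*c^2/4 - 3*c/2


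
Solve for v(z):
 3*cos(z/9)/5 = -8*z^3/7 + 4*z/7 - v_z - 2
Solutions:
 v(z) = C1 - 2*z^4/7 + 2*z^2/7 - 2*z - 27*sin(z/9)/5


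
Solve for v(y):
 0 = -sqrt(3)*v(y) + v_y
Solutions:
 v(y) = C1*exp(sqrt(3)*y)


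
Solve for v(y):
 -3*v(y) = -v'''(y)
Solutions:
 v(y) = C3*exp(3^(1/3)*y) + (C1*sin(3^(5/6)*y/2) + C2*cos(3^(5/6)*y/2))*exp(-3^(1/3)*y/2)


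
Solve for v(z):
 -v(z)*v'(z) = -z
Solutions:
 v(z) = -sqrt(C1 + z^2)
 v(z) = sqrt(C1 + z^2)


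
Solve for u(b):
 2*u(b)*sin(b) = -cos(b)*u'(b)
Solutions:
 u(b) = C1*cos(b)^2


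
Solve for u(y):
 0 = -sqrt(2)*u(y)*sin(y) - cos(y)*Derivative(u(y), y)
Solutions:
 u(y) = C1*cos(y)^(sqrt(2))


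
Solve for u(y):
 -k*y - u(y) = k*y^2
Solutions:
 u(y) = k*y*(-y - 1)


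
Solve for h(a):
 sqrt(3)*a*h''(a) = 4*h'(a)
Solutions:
 h(a) = C1 + C2*a^(1 + 4*sqrt(3)/3)


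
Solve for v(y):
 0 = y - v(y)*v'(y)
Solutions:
 v(y) = -sqrt(C1 + y^2)
 v(y) = sqrt(C1 + y^2)


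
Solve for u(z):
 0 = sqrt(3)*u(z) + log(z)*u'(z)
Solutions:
 u(z) = C1*exp(-sqrt(3)*li(z))


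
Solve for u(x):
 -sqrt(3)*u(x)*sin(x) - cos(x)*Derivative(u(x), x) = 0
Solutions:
 u(x) = C1*cos(x)^(sqrt(3))


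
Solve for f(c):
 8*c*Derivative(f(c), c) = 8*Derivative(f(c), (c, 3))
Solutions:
 f(c) = C1 + Integral(C2*airyai(c) + C3*airybi(c), c)


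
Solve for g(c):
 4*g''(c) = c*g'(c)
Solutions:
 g(c) = C1 + C2*erfi(sqrt(2)*c/4)


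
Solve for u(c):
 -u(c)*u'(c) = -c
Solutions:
 u(c) = -sqrt(C1 + c^2)
 u(c) = sqrt(C1 + c^2)


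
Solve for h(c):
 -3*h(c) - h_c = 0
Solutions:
 h(c) = C1*exp(-3*c)


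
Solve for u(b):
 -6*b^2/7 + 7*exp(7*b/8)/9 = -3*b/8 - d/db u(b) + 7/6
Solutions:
 u(b) = C1 + 2*b^3/7 - 3*b^2/16 + 7*b/6 - 8*exp(7*b/8)/9


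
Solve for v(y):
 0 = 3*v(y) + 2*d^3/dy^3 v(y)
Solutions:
 v(y) = C3*exp(-2^(2/3)*3^(1/3)*y/2) + (C1*sin(2^(2/3)*3^(5/6)*y/4) + C2*cos(2^(2/3)*3^(5/6)*y/4))*exp(2^(2/3)*3^(1/3)*y/4)


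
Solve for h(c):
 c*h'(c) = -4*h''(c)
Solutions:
 h(c) = C1 + C2*erf(sqrt(2)*c/4)


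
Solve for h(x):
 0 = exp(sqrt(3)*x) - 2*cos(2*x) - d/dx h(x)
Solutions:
 h(x) = C1 + sqrt(3)*exp(sqrt(3)*x)/3 - sin(2*x)


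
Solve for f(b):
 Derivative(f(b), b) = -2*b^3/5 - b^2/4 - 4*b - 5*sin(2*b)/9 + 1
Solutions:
 f(b) = C1 - b^4/10 - b^3/12 - 2*b^2 + b + 5*cos(2*b)/18


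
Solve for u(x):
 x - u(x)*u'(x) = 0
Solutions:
 u(x) = -sqrt(C1 + x^2)
 u(x) = sqrt(C1 + x^2)


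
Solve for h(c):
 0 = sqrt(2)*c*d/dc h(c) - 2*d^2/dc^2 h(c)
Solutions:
 h(c) = C1 + C2*erfi(2^(1/4)*c/2)
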